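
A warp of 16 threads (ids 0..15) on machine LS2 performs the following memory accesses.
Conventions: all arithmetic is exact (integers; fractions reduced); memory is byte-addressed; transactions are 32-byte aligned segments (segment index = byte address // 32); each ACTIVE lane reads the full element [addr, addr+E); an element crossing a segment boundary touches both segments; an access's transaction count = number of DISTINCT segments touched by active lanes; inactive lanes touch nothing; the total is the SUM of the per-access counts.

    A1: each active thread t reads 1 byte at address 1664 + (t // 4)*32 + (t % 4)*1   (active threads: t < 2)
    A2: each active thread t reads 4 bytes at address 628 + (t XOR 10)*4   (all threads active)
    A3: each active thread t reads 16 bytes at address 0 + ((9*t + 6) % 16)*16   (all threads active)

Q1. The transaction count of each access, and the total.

A1: 1 transaction
A2: 3 transactions
A3: 8 transactions

Answer: 1,3,8; total 12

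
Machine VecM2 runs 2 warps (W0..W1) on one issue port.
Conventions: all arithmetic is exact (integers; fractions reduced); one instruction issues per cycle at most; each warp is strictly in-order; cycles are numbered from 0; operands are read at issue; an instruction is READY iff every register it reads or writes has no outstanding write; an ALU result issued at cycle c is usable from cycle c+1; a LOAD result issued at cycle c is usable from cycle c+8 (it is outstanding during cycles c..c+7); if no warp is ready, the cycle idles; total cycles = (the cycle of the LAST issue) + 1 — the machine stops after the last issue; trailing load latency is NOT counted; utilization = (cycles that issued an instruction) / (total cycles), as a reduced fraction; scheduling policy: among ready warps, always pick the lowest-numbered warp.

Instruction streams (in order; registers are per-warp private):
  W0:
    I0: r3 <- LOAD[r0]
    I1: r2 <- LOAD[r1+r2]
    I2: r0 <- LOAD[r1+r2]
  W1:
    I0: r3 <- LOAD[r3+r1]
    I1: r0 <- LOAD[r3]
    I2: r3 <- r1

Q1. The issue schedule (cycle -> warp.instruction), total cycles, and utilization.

cycle 0: W0.I0
cycle 1: W0.I1
cycle 2: W1.I0
cycle 3: idle
cycle 4: idle
cycle 5: idle
cycle 6: idle
cycle 7: idle
cycle 8: idle
cycle 9: W0.I2
cycle 10: W1.I1
cycle 11: W1.I2

Answer: 12 cycles, utilization 1/2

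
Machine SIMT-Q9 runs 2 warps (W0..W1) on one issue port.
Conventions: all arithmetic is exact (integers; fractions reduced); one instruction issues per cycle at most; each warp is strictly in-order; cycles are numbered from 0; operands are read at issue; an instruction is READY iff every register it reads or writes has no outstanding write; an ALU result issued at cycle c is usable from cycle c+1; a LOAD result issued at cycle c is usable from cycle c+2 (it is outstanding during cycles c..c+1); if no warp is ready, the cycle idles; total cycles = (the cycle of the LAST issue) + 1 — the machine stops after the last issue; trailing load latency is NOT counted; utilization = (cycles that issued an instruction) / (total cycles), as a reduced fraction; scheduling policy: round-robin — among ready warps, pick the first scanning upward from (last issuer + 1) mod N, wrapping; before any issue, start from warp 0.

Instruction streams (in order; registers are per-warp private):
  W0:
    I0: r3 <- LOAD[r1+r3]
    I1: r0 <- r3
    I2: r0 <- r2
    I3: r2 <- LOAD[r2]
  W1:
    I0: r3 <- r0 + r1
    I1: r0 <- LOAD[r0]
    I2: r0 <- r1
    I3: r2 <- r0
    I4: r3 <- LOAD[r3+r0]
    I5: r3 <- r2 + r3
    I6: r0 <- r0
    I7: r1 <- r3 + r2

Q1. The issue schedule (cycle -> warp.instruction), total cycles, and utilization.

cycle 0: W0.I0
cycle 1: W1.I0
cycle 2: W0.I1
cycle 3: W1.I1
cycle 4: W0.I2
cycle 5: W1.I2
cycle 6: W0.I3
cycle 7: W1.I3
cycle 8: W1.I4
cycle 9: idle
cycle 10: W1.I5
cycle 11: W1.I6
cycle 12: W1.I7

Answer: 13 cycles, utilization 12/13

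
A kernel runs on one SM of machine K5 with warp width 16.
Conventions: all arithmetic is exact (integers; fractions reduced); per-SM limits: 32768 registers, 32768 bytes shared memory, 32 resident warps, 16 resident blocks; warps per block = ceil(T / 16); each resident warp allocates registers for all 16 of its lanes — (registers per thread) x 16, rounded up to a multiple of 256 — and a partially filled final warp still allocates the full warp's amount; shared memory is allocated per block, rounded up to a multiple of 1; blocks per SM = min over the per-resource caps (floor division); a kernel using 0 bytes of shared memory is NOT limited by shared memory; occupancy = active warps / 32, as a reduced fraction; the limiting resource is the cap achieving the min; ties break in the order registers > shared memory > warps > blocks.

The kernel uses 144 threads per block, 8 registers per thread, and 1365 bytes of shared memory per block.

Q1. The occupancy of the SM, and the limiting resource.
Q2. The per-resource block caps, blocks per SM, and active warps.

Answer: occupancy 27/32, limited by warps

registers: 14 blocks
shared memory: 24 blocks
warps: 3 blocks
blocks: 16 blocks

Answer: 3 blocks, 27 active warps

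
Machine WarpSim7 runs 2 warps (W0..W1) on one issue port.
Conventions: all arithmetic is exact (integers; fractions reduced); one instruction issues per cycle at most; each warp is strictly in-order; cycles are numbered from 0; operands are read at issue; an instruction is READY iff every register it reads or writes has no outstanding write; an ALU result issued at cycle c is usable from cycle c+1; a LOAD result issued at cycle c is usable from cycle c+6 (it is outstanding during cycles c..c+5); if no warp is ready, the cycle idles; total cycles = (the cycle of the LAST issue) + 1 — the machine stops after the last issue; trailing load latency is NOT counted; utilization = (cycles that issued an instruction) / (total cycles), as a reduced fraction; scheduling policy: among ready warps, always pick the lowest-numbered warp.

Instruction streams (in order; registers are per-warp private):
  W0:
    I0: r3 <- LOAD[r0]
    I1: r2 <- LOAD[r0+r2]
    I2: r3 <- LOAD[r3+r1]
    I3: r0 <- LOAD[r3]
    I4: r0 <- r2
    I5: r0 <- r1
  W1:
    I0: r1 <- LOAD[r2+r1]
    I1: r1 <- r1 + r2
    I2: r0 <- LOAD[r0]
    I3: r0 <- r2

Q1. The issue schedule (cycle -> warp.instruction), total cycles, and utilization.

cycle 0: W0.I0
cycle 1: W0.I1
cycle 2: W1.I0
cycle 3: idle
cycle 4: idle
cycle 5: idle
cycle 6: W0.I2
cycle 7: idle
cycle 8: W1.I1
cycle 9: W1.I2
cycle 10: idle
cycle 11: idle
cycle 12: W0.I3
cycle 13: idle
cycle 14: idle
cycle 15: W1.I3
cycle 16: idle
cycle 17: idle
cycle 18: W0.I4
cycle 19: W0.I5

Answer: 20 cycles, utilization 1/2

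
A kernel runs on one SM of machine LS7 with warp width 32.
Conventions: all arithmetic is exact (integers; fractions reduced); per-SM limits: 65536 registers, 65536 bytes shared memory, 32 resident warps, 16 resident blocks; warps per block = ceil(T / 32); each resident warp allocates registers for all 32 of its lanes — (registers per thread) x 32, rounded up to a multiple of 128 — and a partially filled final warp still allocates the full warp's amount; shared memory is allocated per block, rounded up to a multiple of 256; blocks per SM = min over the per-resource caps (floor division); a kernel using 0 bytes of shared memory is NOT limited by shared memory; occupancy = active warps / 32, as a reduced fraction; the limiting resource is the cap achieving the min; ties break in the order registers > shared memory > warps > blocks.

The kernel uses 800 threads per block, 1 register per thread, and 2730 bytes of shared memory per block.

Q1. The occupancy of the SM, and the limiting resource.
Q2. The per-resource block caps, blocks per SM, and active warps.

Answer: occupancy 25/32, limited by warps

registers: 20 blocks
shared memory: 23 blocks
warps: 1 block
blocks: 16 blocks

Answer: 1 block, 25 active warps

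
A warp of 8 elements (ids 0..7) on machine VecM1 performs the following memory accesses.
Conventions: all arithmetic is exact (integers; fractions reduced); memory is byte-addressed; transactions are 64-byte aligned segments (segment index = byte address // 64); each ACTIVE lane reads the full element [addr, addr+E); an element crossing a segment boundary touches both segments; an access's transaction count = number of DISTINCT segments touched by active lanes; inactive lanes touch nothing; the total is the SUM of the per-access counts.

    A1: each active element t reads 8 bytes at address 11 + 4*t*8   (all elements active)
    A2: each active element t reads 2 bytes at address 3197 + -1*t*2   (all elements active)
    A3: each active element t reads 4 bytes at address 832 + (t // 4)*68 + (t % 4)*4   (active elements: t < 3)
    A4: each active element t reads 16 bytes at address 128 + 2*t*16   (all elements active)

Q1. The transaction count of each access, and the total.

A1: 4 transactions
A2: 1 transaction
A3: 1 transaction
A4: 4 transactions

Answer: 4,1,1,4; total 10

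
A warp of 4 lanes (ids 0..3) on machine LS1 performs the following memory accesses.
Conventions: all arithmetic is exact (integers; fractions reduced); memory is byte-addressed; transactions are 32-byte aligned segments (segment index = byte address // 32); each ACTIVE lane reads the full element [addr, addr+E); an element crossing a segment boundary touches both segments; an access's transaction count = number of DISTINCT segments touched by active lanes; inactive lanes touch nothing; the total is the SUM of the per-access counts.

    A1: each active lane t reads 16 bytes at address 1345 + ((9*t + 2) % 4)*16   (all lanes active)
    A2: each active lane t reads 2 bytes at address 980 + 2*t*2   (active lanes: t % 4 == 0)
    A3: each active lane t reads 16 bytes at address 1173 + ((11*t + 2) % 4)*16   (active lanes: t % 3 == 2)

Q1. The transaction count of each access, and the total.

A1: 3 transactions
A2: 1 transaction
A3: 2 transactions

Answer: 3,1,2; total 6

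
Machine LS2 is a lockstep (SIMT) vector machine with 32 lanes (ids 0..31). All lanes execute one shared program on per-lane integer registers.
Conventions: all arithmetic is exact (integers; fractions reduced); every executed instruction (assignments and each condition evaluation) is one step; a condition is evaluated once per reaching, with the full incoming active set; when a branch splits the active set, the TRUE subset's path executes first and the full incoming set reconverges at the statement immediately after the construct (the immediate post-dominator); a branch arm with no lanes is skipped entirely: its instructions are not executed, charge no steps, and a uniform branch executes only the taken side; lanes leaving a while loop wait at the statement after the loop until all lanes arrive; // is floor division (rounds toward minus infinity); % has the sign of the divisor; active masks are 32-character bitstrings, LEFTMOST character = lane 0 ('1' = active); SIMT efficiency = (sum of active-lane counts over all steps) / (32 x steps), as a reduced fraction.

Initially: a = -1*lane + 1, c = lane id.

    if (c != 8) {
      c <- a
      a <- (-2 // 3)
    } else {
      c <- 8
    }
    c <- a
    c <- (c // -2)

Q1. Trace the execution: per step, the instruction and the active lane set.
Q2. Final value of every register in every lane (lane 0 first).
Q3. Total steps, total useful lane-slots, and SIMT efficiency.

step 0: eval (c != 8)                11111111111111111111111111111111
step 1: c <- a                       11111111011111111111111111111111
step 2: a <- (-2 // 3)               11111111011111111111111111111111
step 3: c <- 8                       00000000100000000000000000000000
step 4: c <- a                       11111111111111111111111111111111
step 5: c <- (c // -2)               11111111111111111111111111111111

Answer: 6 steps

a: -1,-1,-1,-1,-1,-1,-1,-1,-7,-1,-1,-1,-1,-1,-1,-1,-1,-1,-1,-1,-1,-1,-1,-1,-1,-1,-1,-1,-1,-1,-1,-1
c: 0,0,0,0,0,0,0,0,3,0,0,0,0,0,0,0,0,0,0,0,0,0,0,0,0,0,0,0,0,0,0,0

steps = 6; useful = 159; efficiency = 159/192 = 53/64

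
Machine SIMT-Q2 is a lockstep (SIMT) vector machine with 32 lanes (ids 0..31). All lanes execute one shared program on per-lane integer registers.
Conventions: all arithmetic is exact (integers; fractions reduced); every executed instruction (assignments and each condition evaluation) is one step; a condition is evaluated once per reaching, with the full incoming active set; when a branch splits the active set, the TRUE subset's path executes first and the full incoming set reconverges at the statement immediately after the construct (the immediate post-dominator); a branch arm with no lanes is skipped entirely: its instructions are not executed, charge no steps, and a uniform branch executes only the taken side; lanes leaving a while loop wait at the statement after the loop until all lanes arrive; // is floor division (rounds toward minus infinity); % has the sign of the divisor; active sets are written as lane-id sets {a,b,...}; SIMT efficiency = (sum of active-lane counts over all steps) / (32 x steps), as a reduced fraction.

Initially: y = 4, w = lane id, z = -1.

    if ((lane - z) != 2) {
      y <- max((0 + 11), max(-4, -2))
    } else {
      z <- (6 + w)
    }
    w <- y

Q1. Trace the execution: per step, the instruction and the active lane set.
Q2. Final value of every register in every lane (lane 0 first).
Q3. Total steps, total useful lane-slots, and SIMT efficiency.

step 0: eval ((lane - z) != 2)       {0,1,2,3,4,5,6,7,8,9,10,11,12,13,14,15,16,17,18,19,20,21,22,23,24,25,26,27,28,29,30,31}
step 1: y <- max((0 + 11), max(-4, -2)) {0,2,3,4,5,6,7,8,9,10,11,12,13,14,15,16,17,18,19,20,21,22,23,24,25,26,27,28,29,30,31}
step 2: z <- (6 + w)                 {1}
step 3: w <- y                       {0,1,2,3,4,5,6,7,8,9,10,11,12,13,14,15,16,17,18,19,20,21,22,23,24,25,26,27,28,29,30,31}

Answer: 4 steps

y: 11,4,11,11,11,11,11,11,11,11,11,11,11,11,11,11,11,11,11,11,11,11,11,11,11,11,11,11,11,11,11,11
w: 11,4,11,11,11,11,11,11,11,11,11,11,11,11,11,11,11,11,11,11,11,11,11,11,11,11,11,11,11,11,11,11
z: -1,7,-1,-1,-1,-1,-1,-1,-1,-1,-1,-1,-1,-1,-1,-1,-1,-1,-1,-1,-1,-1,-1,-1,-1,-1,-1,-1,-1,-1,-1,-1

steps = 4; useful = 96; efficiency = 96/128 = 3/4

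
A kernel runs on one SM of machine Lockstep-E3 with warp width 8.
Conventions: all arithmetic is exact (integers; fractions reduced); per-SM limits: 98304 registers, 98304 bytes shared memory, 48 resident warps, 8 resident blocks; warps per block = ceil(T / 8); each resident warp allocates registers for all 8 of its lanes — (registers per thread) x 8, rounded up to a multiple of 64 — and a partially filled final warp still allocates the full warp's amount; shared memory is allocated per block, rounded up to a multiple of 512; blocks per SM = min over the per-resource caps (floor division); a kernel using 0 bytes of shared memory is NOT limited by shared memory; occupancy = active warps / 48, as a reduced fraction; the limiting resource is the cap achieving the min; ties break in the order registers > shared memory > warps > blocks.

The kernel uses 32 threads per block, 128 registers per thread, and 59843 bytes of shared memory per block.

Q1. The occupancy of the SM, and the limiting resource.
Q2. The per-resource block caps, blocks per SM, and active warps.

Answer: occupancy 1/12, limited by shared memory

registers: 24 blocks
shared memory: 1 block
warps: 12 blocks
blocks: 8 blocks

Answer: 1 block, 4 active warps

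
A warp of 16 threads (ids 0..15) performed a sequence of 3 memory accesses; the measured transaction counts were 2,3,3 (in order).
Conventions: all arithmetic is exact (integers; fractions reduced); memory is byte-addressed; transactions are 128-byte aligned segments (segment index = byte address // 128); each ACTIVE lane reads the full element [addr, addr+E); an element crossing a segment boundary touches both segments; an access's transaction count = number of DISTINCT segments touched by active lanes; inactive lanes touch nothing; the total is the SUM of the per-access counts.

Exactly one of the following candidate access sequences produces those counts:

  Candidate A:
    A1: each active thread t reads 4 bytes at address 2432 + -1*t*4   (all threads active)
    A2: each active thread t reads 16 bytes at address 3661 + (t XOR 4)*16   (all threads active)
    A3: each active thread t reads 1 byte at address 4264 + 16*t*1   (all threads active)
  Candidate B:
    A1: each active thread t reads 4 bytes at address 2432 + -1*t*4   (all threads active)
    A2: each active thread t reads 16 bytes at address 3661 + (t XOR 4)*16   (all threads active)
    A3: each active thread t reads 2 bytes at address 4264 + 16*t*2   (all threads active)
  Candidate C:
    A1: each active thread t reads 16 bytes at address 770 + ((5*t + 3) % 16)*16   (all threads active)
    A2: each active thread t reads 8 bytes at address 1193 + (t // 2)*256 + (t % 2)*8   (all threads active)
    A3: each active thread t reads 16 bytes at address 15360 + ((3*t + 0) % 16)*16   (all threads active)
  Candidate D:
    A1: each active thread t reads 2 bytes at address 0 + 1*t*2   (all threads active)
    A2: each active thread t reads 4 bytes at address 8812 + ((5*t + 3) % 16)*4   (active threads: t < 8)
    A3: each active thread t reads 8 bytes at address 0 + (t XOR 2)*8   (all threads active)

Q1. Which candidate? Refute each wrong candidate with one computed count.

B: A3 gives 5 transactions, not 3
C: A1 gives 3 transactions, not 2
D: A1 gives 1 transaction, not 2
A: all counts match (2,3,3)

Answer: A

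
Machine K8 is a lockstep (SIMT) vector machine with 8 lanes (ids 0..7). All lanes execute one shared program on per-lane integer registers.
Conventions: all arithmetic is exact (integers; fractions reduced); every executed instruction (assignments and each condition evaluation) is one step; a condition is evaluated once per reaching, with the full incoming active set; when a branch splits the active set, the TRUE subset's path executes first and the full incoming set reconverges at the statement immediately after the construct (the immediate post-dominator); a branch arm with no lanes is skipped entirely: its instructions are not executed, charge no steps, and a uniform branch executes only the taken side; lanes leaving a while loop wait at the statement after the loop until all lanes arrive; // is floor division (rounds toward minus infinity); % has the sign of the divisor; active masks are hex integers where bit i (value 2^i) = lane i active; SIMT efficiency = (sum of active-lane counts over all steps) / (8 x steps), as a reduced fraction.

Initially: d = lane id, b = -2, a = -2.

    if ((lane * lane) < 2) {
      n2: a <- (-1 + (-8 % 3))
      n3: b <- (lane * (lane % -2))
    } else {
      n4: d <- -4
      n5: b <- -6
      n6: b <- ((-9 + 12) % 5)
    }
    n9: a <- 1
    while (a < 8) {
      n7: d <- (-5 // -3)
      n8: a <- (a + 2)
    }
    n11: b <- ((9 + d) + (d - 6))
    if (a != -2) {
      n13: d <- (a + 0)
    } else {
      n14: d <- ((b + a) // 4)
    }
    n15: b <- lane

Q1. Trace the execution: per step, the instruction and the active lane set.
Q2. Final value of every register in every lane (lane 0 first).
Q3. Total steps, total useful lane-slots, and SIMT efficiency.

step 0: eval ((lane * lane) < 2)     0xff
step 1: a <- (-1 + (-8 % 3))         0x03
step 2: b <- (lane * (lane % -2))    0x03
step 3: d <- -4                      0xfc
step 4: b <- -6                      0xfc
step 5: b <- ((-9 + 12) % 5)         0xfc
step 6: a <- 1                       0xff
step 7: eval (a < 8)                 0xff
step 8: d <- (-5 // -3)              0xff
step 9: a <- (a + 2)                 0xff
step 10: eval (a < 8)                 0xff
step 11: d <- (-5 // -3)              0xff
step 12: a <- (a + 2)                 0xff
step 13: eval (a < 8)                 0xff
step 14: d <- (-5 // -3)              0xff
step 15: a <- (a + 2)                 0xff
step 16: eval (a < 8)                 0xff
step 17: d <- (-5 // -3)              0xff
step 18: a <- (a + 2)                 0xff
step 19: eval (a < 8)                 0xff
step 20: b <- ((9 + d) + (d - 6))     0xff
step 21: eval (a != -2)               0xff
step 22: d <- (a + 0)                 0xff
step 23: b <- lane                    0xff

Answer: 24 steps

d: 9,9,9,9,9,9,9,9
b: 0,1,2,3,4,5,6,7
a: 9,9,9,9,9,9,9,9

steps = 24; useful = 174; efficiency = 174/192 = 29/32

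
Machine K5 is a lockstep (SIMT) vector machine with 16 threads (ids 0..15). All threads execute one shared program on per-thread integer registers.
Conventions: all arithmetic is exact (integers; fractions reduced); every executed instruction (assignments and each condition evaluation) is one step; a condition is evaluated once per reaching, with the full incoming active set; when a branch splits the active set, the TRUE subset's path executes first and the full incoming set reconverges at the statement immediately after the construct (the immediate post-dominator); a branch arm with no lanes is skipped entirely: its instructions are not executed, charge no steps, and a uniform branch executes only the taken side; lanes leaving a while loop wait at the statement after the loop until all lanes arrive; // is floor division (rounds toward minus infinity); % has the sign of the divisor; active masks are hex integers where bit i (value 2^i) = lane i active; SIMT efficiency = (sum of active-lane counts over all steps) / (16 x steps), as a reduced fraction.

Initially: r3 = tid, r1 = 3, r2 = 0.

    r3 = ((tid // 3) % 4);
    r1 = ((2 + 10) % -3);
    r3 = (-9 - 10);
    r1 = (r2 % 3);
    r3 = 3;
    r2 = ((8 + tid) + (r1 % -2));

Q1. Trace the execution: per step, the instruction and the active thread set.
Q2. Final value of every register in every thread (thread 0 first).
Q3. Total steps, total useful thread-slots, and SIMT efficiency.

step 0: r3 <- ((tid // 3) % 4)       0xffff
step 1: r1 <- ((2 + 10) % -3)        0xffff
step 2: r3 <- (-9 - 10)              0xffff
step 3: r1 <- (r2 % 3)               0xffff
step 4: r3 <- 3                      0xffff
step 5: r2 <- ((8 + tid) + (r1 % -2)) 0xffff

Answer: 6 steps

r3: 3,3,3,3,3,3,3,3,3,3,3,3,3,3,3,3
r1: 0,0,0,0,0,0,0,0,0,0,0,0,0,0,0,0
r2: 8,9,10,11,12,13,14,15,16,17,18,19,20,21,22,23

steps = 6; useful = 96; efficiency = 96/96 = 1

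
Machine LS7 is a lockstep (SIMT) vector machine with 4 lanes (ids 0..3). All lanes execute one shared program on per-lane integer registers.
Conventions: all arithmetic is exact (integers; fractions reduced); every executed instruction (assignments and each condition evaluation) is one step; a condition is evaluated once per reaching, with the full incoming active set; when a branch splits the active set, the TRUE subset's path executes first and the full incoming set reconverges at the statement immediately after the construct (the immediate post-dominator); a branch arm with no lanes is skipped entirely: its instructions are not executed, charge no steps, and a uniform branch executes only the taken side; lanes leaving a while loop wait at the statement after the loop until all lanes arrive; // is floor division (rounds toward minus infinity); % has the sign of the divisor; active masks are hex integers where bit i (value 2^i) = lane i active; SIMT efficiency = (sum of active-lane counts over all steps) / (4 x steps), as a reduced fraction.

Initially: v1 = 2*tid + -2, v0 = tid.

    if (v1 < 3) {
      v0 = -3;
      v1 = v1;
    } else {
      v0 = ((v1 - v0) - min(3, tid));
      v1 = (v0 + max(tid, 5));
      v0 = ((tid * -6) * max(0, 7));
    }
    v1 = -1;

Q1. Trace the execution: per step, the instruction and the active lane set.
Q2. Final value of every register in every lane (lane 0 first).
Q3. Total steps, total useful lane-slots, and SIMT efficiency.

step 0: eval (v1 < 3)                0xf
step 1: v0 <- -3                     0x7
step 2: v1 <- v1                     0x7
step 3: v0 <- ((v1 - v0) - min(3, tid)) 0x8
step 4: v1 <- (v0 + max(tid, 5))     0x8
step 5: v0 <- ((tid * -6) * max(0, 7)) 0x8
step 6: v1 <- -1                     0xf

Answer: 7 steps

v1: -1,-1,-1,-1
v0: -3,-3,-3,-126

steps = 7; useful = 17; efficiency = 17/28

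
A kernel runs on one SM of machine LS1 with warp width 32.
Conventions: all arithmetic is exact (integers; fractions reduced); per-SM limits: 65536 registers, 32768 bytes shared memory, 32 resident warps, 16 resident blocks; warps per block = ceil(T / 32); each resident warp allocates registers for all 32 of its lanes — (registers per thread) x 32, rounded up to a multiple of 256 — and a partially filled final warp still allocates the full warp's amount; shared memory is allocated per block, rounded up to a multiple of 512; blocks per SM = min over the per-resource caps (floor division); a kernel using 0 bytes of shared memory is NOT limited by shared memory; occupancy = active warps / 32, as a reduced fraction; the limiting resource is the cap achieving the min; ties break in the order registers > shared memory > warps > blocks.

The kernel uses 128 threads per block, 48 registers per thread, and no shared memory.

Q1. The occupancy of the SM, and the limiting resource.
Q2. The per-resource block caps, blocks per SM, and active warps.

Answer: occupancy 1, limited by warps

registers: 10 blocks
shared memory: no limit (kernel uses none)
warps: 8 blocks
blocks: 16 blocks

Answer: 8 blocks, 32 active warps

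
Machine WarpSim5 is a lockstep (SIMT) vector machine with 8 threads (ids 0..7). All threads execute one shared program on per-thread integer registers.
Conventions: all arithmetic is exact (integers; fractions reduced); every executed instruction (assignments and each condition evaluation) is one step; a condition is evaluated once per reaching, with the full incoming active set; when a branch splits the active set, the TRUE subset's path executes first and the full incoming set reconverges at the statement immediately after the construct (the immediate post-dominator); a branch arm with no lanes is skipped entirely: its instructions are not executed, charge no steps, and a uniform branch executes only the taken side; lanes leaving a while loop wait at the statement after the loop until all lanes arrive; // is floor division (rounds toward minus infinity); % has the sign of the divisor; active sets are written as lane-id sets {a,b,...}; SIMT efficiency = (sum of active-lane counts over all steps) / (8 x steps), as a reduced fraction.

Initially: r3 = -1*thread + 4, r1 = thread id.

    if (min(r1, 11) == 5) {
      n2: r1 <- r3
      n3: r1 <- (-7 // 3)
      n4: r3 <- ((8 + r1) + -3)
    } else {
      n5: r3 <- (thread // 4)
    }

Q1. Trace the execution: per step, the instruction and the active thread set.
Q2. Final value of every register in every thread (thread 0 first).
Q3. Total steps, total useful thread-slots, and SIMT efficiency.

step 0: eval (min(r1, 11) == 5)      {0,1,2,3,4,5,6,7}
step 1: r1 <- r3                     {5}
step 2: r1 <- (-7 // 3)              {5}
step 3: r3 <- ((8 + r1) + -3)        {5}
step 4: r3 <- (thread // 4)          {0,1,2,3,4,6,7}

Answer: 5 steps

r3: 0,0,0,0,1,2,1,1
r1: 0,1,2,3,4,-3,6,7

steps = 5; useful = 18; efficiency = 18/40 = 9/20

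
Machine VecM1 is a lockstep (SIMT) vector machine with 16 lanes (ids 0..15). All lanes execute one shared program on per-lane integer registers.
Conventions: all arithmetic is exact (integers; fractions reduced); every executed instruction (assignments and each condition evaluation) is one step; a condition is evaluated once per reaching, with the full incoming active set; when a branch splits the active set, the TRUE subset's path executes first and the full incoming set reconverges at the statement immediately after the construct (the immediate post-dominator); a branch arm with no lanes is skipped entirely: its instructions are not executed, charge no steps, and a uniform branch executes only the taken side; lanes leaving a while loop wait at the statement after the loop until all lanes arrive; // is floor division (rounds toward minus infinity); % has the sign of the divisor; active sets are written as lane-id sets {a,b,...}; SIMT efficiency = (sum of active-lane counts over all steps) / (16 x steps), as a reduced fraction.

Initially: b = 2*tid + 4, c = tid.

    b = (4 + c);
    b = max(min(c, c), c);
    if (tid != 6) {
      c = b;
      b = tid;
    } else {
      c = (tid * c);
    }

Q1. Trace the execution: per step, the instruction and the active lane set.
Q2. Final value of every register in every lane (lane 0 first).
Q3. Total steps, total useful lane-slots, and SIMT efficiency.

step 0: b <- (4 + c)                 {0,1,2,3,4,5,6,7,8,9,10,11,12,13,14,15}
step 1: b <- max(min(c, c), c)       {0,1,2,3,4,5,6,7,8,9,10,11,12,13,14,15}
step 2: eval (tid != 6)              {0,1,2,3,4,5,6,7,8,9,10,11,12,13,14,15}
step 3: c <- b                       {0,1,2,3,4,5,7,8,9,10,11,12,13,14,15}
step 4: b <- tid                     {0,1,2,3,4,5,7,8,9,10,11,12,13,14,15}
step 5: c <- (tid * c)               {6}

Answer: 6 steps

b: 0,1,2,3,4,5,6,7,8,9,10,11,12,13,14,15
c: 0,1,2,3,4,5,36,7,8,9,10,11,12,13,14,15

steps = 6; useful = 79; efficiency = 79/96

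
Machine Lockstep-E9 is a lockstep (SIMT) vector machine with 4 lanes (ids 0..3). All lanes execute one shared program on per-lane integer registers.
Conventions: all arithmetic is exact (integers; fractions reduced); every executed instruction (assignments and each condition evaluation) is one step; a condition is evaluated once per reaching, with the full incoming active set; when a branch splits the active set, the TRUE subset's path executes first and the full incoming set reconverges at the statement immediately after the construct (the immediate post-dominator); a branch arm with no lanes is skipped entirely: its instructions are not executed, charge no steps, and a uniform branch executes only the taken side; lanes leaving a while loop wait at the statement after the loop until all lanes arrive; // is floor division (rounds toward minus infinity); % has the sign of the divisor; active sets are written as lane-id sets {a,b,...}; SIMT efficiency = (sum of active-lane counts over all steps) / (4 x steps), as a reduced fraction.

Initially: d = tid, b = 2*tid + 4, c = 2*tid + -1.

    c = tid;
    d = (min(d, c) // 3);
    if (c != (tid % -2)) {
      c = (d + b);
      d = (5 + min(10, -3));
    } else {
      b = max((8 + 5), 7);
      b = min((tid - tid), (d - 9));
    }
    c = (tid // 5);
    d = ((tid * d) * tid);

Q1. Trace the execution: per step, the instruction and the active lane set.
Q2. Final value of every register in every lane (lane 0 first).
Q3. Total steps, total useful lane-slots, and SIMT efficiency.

step 0: c <- tid                     {0,1,2,3}
step 1: d <- (min(d, c) // 3)        {0,1,2,3}
step 2: eval (c != (tid % -2))       {0,1,2,3}
step 3: c <- (d + b)                 {1,2,3}
step 4: d <- (5 + min(10, -3))       {1,2,3}
step 5: b <- max((8 + 5), 7)         {0}
step 6: b <- min((tid - tid), (d - 9)) {0}
step 7: c <- (tid // 5)              {0,1,2,3}
step 8: d <- ((tid * d) * tid)       {0,1,2,3}

Answer: 9 steps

d: 0,2,8,18
b: -9,6,8,10
c: 0,0,0,0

steps = 9; useful = 28; efficiency = 28/36 = 7/9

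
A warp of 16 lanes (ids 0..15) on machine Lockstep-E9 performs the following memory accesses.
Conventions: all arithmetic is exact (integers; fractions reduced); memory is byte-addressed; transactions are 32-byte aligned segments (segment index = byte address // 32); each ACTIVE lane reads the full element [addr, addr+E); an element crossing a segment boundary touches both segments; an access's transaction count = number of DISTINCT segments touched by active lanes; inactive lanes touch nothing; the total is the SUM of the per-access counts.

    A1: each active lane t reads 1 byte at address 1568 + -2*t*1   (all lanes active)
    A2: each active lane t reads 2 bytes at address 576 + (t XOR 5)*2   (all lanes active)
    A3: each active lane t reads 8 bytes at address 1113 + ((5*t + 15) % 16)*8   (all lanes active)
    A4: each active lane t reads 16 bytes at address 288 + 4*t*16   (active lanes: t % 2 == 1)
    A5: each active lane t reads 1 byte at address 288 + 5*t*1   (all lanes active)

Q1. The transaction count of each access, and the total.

A1: 2 transactions
A2: 1 transaction
A3: 5 transactions
A4: 8 transactions
A5: 3 transactions

Answer: 2,1,5,8,3; total 19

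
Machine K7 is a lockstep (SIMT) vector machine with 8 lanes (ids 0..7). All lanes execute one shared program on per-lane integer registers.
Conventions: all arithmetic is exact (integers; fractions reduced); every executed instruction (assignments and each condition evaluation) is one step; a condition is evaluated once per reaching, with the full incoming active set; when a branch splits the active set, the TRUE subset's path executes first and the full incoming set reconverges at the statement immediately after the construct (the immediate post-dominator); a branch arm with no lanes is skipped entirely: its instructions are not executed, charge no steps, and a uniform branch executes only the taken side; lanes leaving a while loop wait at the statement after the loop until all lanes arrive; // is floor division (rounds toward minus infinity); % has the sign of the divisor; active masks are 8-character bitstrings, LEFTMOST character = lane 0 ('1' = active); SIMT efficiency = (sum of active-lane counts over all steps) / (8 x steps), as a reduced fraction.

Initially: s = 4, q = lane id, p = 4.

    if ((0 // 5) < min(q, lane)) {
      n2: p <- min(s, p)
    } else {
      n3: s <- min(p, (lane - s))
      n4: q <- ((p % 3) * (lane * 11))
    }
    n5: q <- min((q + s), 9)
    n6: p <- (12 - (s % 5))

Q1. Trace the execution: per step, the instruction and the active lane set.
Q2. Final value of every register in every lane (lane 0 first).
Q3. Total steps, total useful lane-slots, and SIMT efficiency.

step 0: eval ((0 // 5) < min(q, lane)) 11111111
step 1: p <- min(s, p)               01111111
step 2: s <- min(p, (lane - s))      10000000
step 3: q <- ((p % 3) * (lane * 11)) 10000000
step 4: q <- min((q + s), 9)         11111111
step 5: p <- (12 - (s % 5))          11111111

Answer: 6 steps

s: -4,4,4,4,4,4,4,4
q: -4,5,6,7,8,9,9,9
p: 11,8,8,8,8,8,8,8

steps = 6; useful = 33; efficiency = 33/48 = 11/16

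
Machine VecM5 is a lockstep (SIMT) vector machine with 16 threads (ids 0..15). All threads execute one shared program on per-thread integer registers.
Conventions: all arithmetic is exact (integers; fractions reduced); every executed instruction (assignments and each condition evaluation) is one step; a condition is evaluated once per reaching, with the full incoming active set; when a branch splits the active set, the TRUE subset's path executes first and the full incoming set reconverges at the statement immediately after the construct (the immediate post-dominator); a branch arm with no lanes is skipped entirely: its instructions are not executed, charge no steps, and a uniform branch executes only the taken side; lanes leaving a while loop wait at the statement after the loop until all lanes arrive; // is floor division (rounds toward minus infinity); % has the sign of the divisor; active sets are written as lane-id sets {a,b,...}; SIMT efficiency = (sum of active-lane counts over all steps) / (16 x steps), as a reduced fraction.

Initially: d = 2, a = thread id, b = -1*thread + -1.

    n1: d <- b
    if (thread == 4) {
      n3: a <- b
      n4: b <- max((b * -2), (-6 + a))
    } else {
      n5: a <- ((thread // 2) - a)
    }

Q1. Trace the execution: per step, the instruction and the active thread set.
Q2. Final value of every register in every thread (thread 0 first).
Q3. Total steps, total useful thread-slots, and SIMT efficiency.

step 0: d <- b                       {0,1,2,3,4,5,6,7,8,9,10,11,12,13,14,15}
step 1: eval (thread == 4)           {0,1,2,3,4,5,6,7,8,9,10,11,12,13,14,15}
step 2: a <- b                       {4}
step 3: b <- max((b * -2), (-6 + a)) {4}
step 4: a <- ((thread // 2) - a)     {0,1,2,3,5,6,7,8,9,10,11,12,13,14,15}

Answer: 5 steps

d: -1,-2,-3,-4,-5,-6,-7,-8,-9,-10,-11,-12,-13,-14,-15,-16
a: 0,-1,-1,-2,-5,-3,-3,-4,-4,-5,-5,-6,-6,-7,-7,-8
b: -1,-2,-3,-4,10,-6,-7,-8,-9,-10,-11,-12,-13,-14,-15,-16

steps = 5; useful = 49; efficiency = 49/80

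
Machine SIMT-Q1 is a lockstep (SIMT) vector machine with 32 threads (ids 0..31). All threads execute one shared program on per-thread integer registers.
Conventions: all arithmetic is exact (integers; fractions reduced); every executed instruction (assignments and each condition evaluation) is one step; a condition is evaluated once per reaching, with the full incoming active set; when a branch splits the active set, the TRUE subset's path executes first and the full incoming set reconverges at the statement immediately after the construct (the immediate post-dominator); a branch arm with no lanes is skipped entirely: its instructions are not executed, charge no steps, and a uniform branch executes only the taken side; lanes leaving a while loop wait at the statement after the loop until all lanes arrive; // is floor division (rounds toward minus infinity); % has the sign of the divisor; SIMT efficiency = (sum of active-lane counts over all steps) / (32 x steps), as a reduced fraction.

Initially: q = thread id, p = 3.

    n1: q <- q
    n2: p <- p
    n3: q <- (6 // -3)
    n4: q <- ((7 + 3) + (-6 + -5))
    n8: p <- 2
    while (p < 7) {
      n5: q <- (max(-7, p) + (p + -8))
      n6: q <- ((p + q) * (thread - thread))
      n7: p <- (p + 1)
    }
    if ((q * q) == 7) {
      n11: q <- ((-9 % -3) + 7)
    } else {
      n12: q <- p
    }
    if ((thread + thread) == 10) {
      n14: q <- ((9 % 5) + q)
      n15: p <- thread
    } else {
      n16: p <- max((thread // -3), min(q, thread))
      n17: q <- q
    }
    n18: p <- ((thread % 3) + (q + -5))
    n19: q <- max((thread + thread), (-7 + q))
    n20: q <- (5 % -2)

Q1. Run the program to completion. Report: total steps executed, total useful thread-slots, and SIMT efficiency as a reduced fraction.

Answer: 36 steps, 1088 useful, 17/18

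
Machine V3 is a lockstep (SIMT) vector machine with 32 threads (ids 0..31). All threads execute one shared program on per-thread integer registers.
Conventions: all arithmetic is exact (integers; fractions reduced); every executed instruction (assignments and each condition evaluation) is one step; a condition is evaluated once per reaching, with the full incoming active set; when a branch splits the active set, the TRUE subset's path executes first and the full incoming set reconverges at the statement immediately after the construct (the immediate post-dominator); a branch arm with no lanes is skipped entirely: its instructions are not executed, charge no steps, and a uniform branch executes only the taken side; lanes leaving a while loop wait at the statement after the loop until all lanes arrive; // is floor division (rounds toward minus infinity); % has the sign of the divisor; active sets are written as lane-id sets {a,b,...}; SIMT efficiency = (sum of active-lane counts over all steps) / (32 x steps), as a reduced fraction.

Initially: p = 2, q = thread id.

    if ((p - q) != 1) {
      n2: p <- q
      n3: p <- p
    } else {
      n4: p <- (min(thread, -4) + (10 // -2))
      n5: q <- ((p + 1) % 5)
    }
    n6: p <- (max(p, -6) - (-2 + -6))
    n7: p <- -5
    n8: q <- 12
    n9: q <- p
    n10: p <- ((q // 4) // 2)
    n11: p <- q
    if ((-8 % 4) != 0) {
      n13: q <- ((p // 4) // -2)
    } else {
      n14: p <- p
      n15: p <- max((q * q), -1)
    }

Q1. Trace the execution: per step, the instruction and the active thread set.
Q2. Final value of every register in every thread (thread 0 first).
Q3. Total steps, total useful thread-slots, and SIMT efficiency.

step 0: eval ((p - q) != 1)          {0,1,2,3,4,5,6,7,8,9,10,11,12,13,14,15,16,17,18,19,20,21,22,23,24,25,26,27,28,29,30,31}
step 1: p <- q                       {0,2,3,4,5,6,7,8,9,10,11,12,13,14,15,16,17,18,19,20,21,22,23,24,25,26,27,28,29,30,31}
step 2: p <- p                       {0,2,3,4,5,6,7,8,9,10,11,12,13,14,15,16,17,18,19,20,21,22,23,24,25,26,27,28,29,30,31}
step 3: p <- (min(thread, -4) + (10 // -2)) {1}
step 4: q <- ((p + 1) % 5)           {1}
step 5: p <- (max(p, -6) - (-2 + -6)) {0,1,2,3,4,5,6,7,8,9,10,11,12,13,14,15,16,17,18,19,20,21,22,23,24,25,26,27,28,29,30,31}
step 6: p <- -5                      {0,1,2,3,4,5,6,7,8,9,10,11,12,13,14,15,16,17,18,19,20,21,22,23,24,25,26,27,28,29,30,31}
step 7: q <- 12                      {0,1,2,3,4,5,6,7,8,9,10,11,12,13,14,15,16,17,18,19,20,21,22,23,24,25,26,27,28,29,30,31}
step 8: q <- p                       {0,1,2,3,4,5,6,7,8,9,10,11,12,13,14,15,16,17,18,19,20,21,22,23,24,25,26,27,28,29,30,31}
step 9: p <- ((q // 4) // 2)         {0,1,2,3,4,5,6,7,8,9,10,11,12,13,14,15,16,17,18,19,20,21,22,23,24,25,26,27,28,29,30,31}
step 10: p <- q                       {0,1,2,3,4,5,6,7,8,9,10,11,12,13,14,15,16,17,18,19,20,21,22,23,24,25,26,27,28,29,30,31}
step 11: eval ((-8 % 4) != 0)         {0,1,2,3,4,5,6,7,8,9,10,11,12,13,14,15,16,17,18,19,20,21,22,23,24,25,26,27,28,29,30,31}
step 12: p <- p                       {0,1,2,3,4,5,6,7,8,9,10,11,12,13,14,15,16,17,18,19,20,21,22,23,24,25,26,27,28,29,30,31}
step 13: p <- max((q * q), -1)        {0,1,2,3,4,5,6,7,8,9,10,11,12,13,14,15,16,17,18,19,20,21,22,23,24,25,26,27,28,29,30,31}

Answer: 14 steps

p: 25,25,25,25,25,25,25,25,25,25,25,25,25,25,25,25,25,25,25,25,25,25,25,25,25,25,25,25,25,25,25,25
q: -5,-5,-5,-5,-5,-5,-5,-5,-5,-5,-5,-5,-5,-5,-5,-5,-5,-5,-5,-5,-5,-5,-5,-5,-5,-5,-5,-5,-5,-5,-5,-5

steps = 14; useful = 384; efficiency = 384/448 = 6/7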